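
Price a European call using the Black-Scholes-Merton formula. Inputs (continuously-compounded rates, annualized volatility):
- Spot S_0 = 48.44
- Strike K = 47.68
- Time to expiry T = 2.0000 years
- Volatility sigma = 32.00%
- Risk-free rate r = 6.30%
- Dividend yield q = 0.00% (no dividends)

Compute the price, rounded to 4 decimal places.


d1 = (ln(S/K) + (r - q + 0.5*sigma^2) * T) / (sigma * sqrt(T)) = 0.53964157
d2 = d1 - sigma * sqrt(T) = 0.08709323
exp(-rT) = 0.88161485; exp(-qT) = 1.00000000
C = S_0 * exp(-qT) * N(d1) - K * exp(-rT) * N(d2)
N(d1) = 0.70527788; N(d2) = 0.53470130
C = 48.4400 * 1.00000000 * 0.70527788 - 47.6800 * 0.88161485 * 0.53470130 = 11.6873

Answer: Price = 11.6873


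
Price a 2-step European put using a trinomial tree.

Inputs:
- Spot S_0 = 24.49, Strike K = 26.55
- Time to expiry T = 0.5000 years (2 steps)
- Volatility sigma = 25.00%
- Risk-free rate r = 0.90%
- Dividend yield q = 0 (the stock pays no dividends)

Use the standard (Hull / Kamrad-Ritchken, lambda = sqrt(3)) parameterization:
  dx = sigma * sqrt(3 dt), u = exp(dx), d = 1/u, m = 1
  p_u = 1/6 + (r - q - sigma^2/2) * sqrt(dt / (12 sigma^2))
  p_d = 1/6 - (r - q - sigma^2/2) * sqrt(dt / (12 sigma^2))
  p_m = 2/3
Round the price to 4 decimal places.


dt = T/N = 0.250000; dx = sigma*sqrt(3*dt) = 0.216506
u = exp(dx) = 1.241731; d = 1/u = 0.805327
p_u = 0.153821, p_m = 0.666667, p_d = 0.179513
Discount per step: exp(-r*dt) = 0.997753
Stock lattice S(k, j) with j the centered position index:
  k=0: S(0,+0) = 24.4900
  k=1: S(1,-1) = 19.7225; S(1,+0) = 24.4900; S(1,+1) = 30.4100
  k=2: S(2,-2) = 15.8830; S(2,-1) = 19.7225; S(2,+0) = 24.4900; S(2,+1) = 30.4100; S(2,+2) = 37.7610
Terminal payoffs V(N, j) = max(K - S_T, 0):
  V(2,-2) = 10.666955; V(2,-1) = 6.827531; V(2,+0) = 2.060000; V(2,+1) = 0.000000; V(2,+2) = 0.000000
Backward induction: V(k, j) = exp(-r*dt) * [p_u * V(k+1, j+1) + p_m * V(k+1, j) + p_d * V(k+1, j-1)]
  V(1,-1) = exp(-r*dt) * [p_u*2.060000 + p_m*6.827531 + p_d*10.666955] = 6.768167
  V(1,+0) = exp(-r*dt) * [p_u*0.000000 + p_m*2.060000 + p_d*6.827531] = 2.593121
  V(1,+1) = exp(-r*dt) * [p_u*0.000000 + p_m*0.000000 + p_d*2.060000] = 0.368965
  V(0,+0) = exp(-r*dt) * [p_u*0.368965 + p_m*2.593121 + p_d*6.768167] = 2.993730

Answer: Price = V(0,0) = 2.9937


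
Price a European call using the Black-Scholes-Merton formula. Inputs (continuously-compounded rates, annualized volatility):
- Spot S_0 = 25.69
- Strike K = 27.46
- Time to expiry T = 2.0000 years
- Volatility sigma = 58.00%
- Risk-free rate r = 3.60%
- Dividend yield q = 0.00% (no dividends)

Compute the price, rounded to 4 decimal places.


d1 = (ln(S/K) + (r - q + 0.5*sigma^2) * T) / (sigma * sqrt(T)) = 0.41667049
d2 = d1 - sigma * sqrt(T) = -0.40357338
exp(-rT) = 0.93053090; exp(-qT) = 1.00000000
C = S_0 * exp(-qT) * N(d1) - K * exp(-rT) * N(d2)
N(d1) = 0.66154028; N(d2) = 0.34326323
C = 25.6900 * 1.00000000 * 0.66154028 - 27.4600 * 0.93053090 * 0.34326323 = 8.2238

Answer: Price = 8.2238


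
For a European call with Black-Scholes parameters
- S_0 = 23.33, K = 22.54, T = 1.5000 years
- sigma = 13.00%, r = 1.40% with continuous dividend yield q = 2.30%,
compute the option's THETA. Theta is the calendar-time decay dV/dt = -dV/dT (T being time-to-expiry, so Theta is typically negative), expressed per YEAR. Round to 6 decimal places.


d1 = 0.2111810462; d2 = 0.0519642129
phi(d1) = 0.3901448298; exp(-qT) = 0.9660883397; exp(-rT) = 0.9792189646
Theta = -S*exp(-qT)*phi(d1)*sigma/(2*sqrt(T)) - r*K*exp(-rT)*N(d2) + q*S*exp(-qT)*N(d1)
N(d1) = 0.5836269999; N(d2) = 0.5207213956; sqrt(T) = 1.2247448714
Term 1 = -23.3300 * 0.9660883397 * 0.3901448298 * 0.1300 / (2 * 1.2247448714) = -0.4666864186
Term 2 = -0.0140 * 22.5400 * 0.9792189646 * 0.5207213956 = -0.1609041279
Term 3 = 0.0230 * 23.3300 * 0.9660883397 * 0.5836269999 = 0.3025483511
Theta = -0.4666864186 + (-0.1609041279) + (0.3025483511) = -0.325042

Answer: Theta = -0.325042


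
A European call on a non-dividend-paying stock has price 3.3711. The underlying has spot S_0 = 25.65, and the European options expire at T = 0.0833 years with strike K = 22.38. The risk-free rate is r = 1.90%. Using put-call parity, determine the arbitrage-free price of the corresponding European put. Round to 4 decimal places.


Put-call parity: C - P = S_0 * exp(-qT) - K * exp(-rT).
S_0 * exp(-qT) = 25.6500 * 1.00000000 = 25.65000000
K * exp(-rT) = 22.3800 * 0.99841855 = 22.34460719
P = C - S*exp(-qT) + K*exp(-rT)
P = 3.3711 - 25.65000000 + 22.34460719 = 0.0657

Answer: Put price = 0.0657


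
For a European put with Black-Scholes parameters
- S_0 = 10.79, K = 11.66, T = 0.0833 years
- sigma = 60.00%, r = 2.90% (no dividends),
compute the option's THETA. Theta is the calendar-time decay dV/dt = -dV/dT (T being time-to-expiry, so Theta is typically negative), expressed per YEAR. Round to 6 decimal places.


Answer: Theta = -3.976889

Derivation:
d1 = -0.3472573203; d2 = -0.5204277566
phi(d1) = 0.3755993146; exp(-qT) = 1.0000000000; exp(-rT) = 0.9975872155
Theta = -S*exp(-qT)*phi(d1)*sigma/(2*sqrt(T)) + r*K*exp(-rT)*N(-d2) - q*S*exp(-qT)*N(-d1)
N(-d1) = 0.6358009943; N(-d2) = 0.6986172658; sqrt(T) = 0.2886173938
Term 1 = -10.7900 * 1.0000000000 * 0.3755993146 * 0.6000 / (2 * 0.2886173938) = -4.2125492347
Term 2 = 0.0290 * 11.6600 * 0.9975872155 * 0.6986172658 = 0.2356604691
Term 3 = 0 (no dividend yield, q = 0)
Theta = -4.2125492347 + (0.2356604691) + (0.0000000000) = -3.976889


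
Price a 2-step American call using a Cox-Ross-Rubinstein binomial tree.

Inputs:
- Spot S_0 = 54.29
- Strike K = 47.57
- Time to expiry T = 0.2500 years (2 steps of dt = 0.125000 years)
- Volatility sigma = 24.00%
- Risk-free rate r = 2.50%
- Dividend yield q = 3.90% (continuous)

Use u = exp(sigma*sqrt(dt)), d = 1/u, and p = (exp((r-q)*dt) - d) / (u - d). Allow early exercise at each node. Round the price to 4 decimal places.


dt = T/N = 0.125000
u = exp(sigma*sqrt(dt)) = 1.088557; d = 1/u = 0.918647
p = (exp((r-q)*dt) - d) / (u - d) = 0.468509
Discount per step: exp(-r*dt) = 0.996880
Stock lattice S(k, i) with i counting down-moves:
  k=0: S(0,0) = 54.2900
  k=1: S(1,0) = 59.0978; S(1,1) = 49.8734
  k=2: S(2,0) = 64.3313; S(2,1) = 54.2900; S(2,2) = 45.8160
Terminal payoffs V(N, i) = max(S_T - K, 0):
  V(2,0) = 16.761260; V(2,1) = 6.720000; V(2,2) = 0.000000
Backward induction: V(k, i) = exp(-r*dt) * [p * V(k+1, i) + (1-p) * V(k+1, i+1)]; then take max(V_cont, immediate exercise) for American.
  V(1,0) = exp(-r*dt) * [p*16.761260 + (1-p)*6.720000] = 11.388774; exercise = 11.527751; V(1,0) = max -> 11.527751
  V(1,1) = exp(-r*dt) * [p*6.720000 + (1-p)*0.000000] = 3.138557; exercise = 2.303372; V(1,1) = max -> 3.138557
  V(0,0) = exp(-r*dt) * [p*11.527751 + (1-p)*3.138557] = 7.046913; exercise = 6.720000; V(0,0) = max -> 7.046913

Answer: Price = V(0,0) = 7.0469


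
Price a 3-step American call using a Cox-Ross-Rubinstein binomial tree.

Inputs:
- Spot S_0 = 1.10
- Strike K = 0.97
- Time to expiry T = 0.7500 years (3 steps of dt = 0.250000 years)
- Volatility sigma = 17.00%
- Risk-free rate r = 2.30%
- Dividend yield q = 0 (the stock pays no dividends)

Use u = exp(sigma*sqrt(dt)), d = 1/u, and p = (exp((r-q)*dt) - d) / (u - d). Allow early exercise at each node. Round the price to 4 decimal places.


dt = T/N = 0.250000
u = exp(sigma*sqrt(dt)) = 1.088717; d = 1/u = 0.918512
p = (exp((r-q)*dt) - d) / (u - d) = 0.512643
Discount per step: exp(-r*dt) = 0.994266
Stock lattice S(k, i) with i counting down-moves:
  k=0: S(0,0) = 1.1000
  k=1: S(1,0) = 1.1976; S(1,1) = 1.0104
  k=2: S(2,0) = 1.3038; S(2,1) = 1.1000; S(2,2) = 0.9280
  k=3: S(3,0) = 1.4195; S(3,1) = 1.1976; S(3,2) = 1.0104; S(3,3) = 0.8524
Terminal payoffs V(N, i) = max(S_T - K, 0):
  V(3,0) = 0.449508; V(3,1) = 0.227589; V(3,2) = 0.040364; V(3,3) = 0.000000
Backward induction: V(k, i) = exp(-r*dt) * [p * V(k+1, i) + (1-p) * V(k+1, i+1)]; then take max(V_cont, immediate exercise) for American.
  V(2,0) = exp(-r*dt) * [p*0.449508 + (1-p)*0.227589] = 0.339397; exercise = 0.333835; V(2,0) = max -> 0.339397
  V(2,1) = exp(-r*dt) * [p*0.227589 + (1-p)*0.040364] = 0.135561; exercise = 0.130000; V(2,1) = max -> 0.135561
  V(2,2) = exp(-r*dt) * [p*0.040364 + (1-p)*0.000000] = 0.020573; exercise = 0.000000; V(2,2) = max -> 0.020573
  V(1,0) = exp(-r*dt) * [p*0.339397 + (1-p)*0.135561] = 0.238680; exercise = 0.227589; V(1,0) = max -> 0.238680
  V(1,1) = exp(-r*dt) * [p*0.135561 + (1-p)*0.020573] = 0.079065; exercise = 0.040364; V(1,1) = max -> 0.079065
  V(0,0) = exp(-r*dt) * [p*0.238680 + (1-p)*0.079065] = 0.159968; exercise = 0.130000; V(0,0) = max -> 0.159968

Answer: Price = V(0,0) = 0.1600


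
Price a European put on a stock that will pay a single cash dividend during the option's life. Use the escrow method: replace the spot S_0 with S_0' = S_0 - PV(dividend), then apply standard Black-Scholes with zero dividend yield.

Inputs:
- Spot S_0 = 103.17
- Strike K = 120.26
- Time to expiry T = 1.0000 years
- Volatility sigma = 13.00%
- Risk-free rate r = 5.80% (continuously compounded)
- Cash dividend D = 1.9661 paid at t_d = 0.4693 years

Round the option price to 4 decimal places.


Answer: Price = 13.6846

Derivation:
PV(D) = D * exp(-r * t_d) = 1.9661 * 0.97314771 = 1.91330571
S_0' = S_0 - PV(D) = 103.1700 - 1.91330571 = 101.25669429
d1 = (ln(S_0'/K) + (r + sigma^2/2)*T) / (sigma*sqrt(T)) = -0.81190189
d2 = d1 - sigma*sqrt(T) = -0.94190189
exp(-rT) = 0.94364995
N(-d1) = 0.79157603; N(-d2) = 0.82687856
P = K * exp(-rT) * N(-d2) - S_0' * N(-d1) = 120.2600 * 0.94364995 * 0.82687856 - 101.25669429 * 0.79157603 = 13.6846


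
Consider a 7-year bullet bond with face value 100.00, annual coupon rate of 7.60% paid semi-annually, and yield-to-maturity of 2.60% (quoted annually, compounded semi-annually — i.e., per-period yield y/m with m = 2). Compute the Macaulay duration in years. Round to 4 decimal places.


Coupon per period c = face * coupon_rate / m = 3.800000
Periods per year m = 2; per-period yield y/m = 0.013000
Number of cashflows N = 14
Cashflows (t years, CF_t, discount factor 1/(1+y/m)^(m*t), PV):
  t = 0.5000: CF_t = 3.800000, DF = 0.987167, PV = 3.751234
  t = 1.0000: CF_t = 3.800000, DF = 0.974498, PV = 3.703094
  t = 1.5000: CF_t = 3.800000, DF = 0.961992, PV = 3.655571
  t = 2.0000: CF_t = 3.800000, DF = 0.949647, PV = 3.608659
  t = 2.5000: CF_t = 3.800000, DF = 0.937460, PV = 3.562348
  t = 3.0000: CF_t = 3.800000, DF = 0.925429, PV = 3.516632
  t = 3.5000: CF_t = 3.800000, DF = 0.913553, PV = 3.471502
  t = 4.0000: CF_t = 3.800000, DF = 0.901829, PV = 3.426952
  t = 4.5000: CF_t = 3.800000, DF = 0.890256, PV = 3.382973
  t = 5.0000: CF_t = 3.800000, DF = 0.878831, PV = 3.339559
  t = 5.5000: CF_t = 3.800000, DF = 0.867553, PV = 3.296702
  t = 6.0000: CF_t = 3.800000, DF = 0.856420, PV = 3.254395
  t = 6.5000: CF_t = 3.800000, DF = 0.845429, PV = 3.212631
  t = 7.0000: CF_t = 103.800000, DF = 0.834580, PV = 86.629363
Price P = sum_t PV_t = 131.811615
Macaulay numerator sum_t t * PV_t:
  t * PV_t at t = 0.5000: 1.875617
  t * PV_t at t = 1.0000: 3.703094
  t * PV_t at t = 1.5000: 5.483357
  t * PV_t at t = 2.0000: 7.217317
  t * PV_t at t = 2.5000: 8.905871
  t * PV_t at t = 3.0000: 10.549896
  t * PV_t at t = 3.5000: 12.150259
  t * PV_t at t = 4.0000: 13.707808
  t * PV_t at t = 4.5000: 15.223380
  t * PV_t at t = 5.0000: 16.697796
  t * PV_t at t = 5.5000: 18.131861
  t * PV_t at t = 6.0000: 19.526369
  t * PV_t at t = 6.5000: 20.882100
  t * PV_t at t = 7.0000: 606.405538
Macaulay duration D = (sum_t t * PV_t) / P = 760.460263 / 131.811615 = 5.769296

Answer: Macaulay duration = 5.7693 years


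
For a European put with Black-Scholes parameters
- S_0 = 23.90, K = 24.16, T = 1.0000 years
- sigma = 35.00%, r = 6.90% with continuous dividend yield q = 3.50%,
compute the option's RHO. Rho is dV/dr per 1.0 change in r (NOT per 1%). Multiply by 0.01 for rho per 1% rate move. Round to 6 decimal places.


d1 = 0.2412288168; d2 = -0.1087711832
phi(d1) = 0.3875020251; exp(-qT) = 0.9656054163; exp(-rT) = 0.9333266801
N(-d2) = 0.5433080097
Rho = -K*T*exp(-rT)*N(-d2) = -24.1600 * 1.0000 * 0.9333266801 * 0.5433080097 = -12.251146

Answer: Rho = -12.251146


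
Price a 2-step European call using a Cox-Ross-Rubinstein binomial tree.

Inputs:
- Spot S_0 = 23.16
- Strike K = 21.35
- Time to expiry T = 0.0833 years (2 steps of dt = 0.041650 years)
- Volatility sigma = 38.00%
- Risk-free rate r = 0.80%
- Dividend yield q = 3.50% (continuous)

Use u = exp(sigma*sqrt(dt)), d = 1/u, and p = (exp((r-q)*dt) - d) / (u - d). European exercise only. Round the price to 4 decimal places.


Answer: Price = V(0,0) = 2.1774

Derivation:
dt = T/N = 0.041650
u = exp(sigma*sqrt(dt)) = 1.080638; d = 1/u = 0.925379
p = (exp((r-q)*dt) - d) / (u - d) = 0.473383
Discount per step: exp(-r*dt) = 0.999667
Stock lattice S(k, i) with i counting down-moves:
  k=0: S(0,0) = 23.1600
  k=1: S(1,0) = 25.0276; S(1,1) = 21.4318
  k=2: S(2,0) = 27.0458; S(2,1) = 23.1600; S(2,2) = 19.8325
Terminal payoffs V(N, i) = max(S_T - K, 0):
  V(2,0) = 5.695753; V(2,1) = 1.810000; V(2,2) = 0.000000
Backward induction: V(k, i) = exp(-r*dt) * [p * V(k+1, i) + (1-p) * V(k+1, i+1)].
  V(1,0) = exp(-r*dt) * [p*5.695753 + (1-p)*1.810000] = 3.648233
  V(1,1) = exp(-r*dt) * [p*1.810000 + (1-p)*0.000000] = 0.856537
  V(0,0) = exp(-r*dt) * [p*3.648233 + (1-p)*0.856537] = 2.177352


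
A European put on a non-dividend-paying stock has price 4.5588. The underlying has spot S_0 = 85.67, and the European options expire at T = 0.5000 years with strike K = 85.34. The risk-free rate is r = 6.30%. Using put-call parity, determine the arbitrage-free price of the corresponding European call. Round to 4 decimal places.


Answer: Call price = 7.5351

Derivation:
Put-call parity: C - P = S_0 * exp(-qT) - K * exp(-rT).
S_0 * exp(-qT) = 85.6700 * 1.00000000 = 85.67000000
K * exp(-rT) = 85.3400 * 0.96899096 = 82.69368822
C = P + S*exp(-qT) - K*exp(-rT)
C = 4.5588 + 85.67000000 - 82.69368822 = 7.5351


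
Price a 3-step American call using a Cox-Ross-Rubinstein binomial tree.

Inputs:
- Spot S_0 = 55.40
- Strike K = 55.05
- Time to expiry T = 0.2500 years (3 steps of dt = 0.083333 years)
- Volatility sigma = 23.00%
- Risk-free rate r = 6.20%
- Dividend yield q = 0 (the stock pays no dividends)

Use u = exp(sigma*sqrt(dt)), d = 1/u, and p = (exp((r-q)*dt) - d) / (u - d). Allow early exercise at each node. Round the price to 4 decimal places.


Answer: Price = V(0,0) = 3.3620

Derivation:
dt = T/N = 0.083333
u = exp(sigma*sqrt(dt)) = 1.068649; d = 1/u = 0.935761
p = (exp((r-q)*dt) - d) / (u - d) = 0.522388
Discount per step: exp(-r*dt) = 0.994847
Stock lattice S(k, i) with i counting down-moves:
  k=0: S(0,0) = 55.4000
  k=1: S(1,0) = 59.2032; S(1,1) = 51.8412
  k=2: S(2,0) = 63.2674; S(2,1) = 55.4000; S(2,2) = 48.5109
  k=3: S(3,0) = 67.6106; S(3,1) = 59.2032; S(3,2) = 51.8412; S(3,3) = 45.3946
Terminal payoffs V(N, i) = max(S_T - K, 0):
  V(3,0) = 12.560645; V(3,1) = 4.153157; V(3,2) = 0.000000; V(3,3) = 0.000000
Backward induction: V(k, i) = exp(-r*dt) * [p * V(k+1, i) + (1-p) * V(k+1, i+1)]; then take max(V_cont, immediate exercise) for American.
  V(2,0) = exp(-r*dt) * [p*12.560645 + (1-p)*4.153157] = 8.501089; exercise = 8.217398; V(2,0) = max -> 8.501089
  V(2,1) = exp(-r*dt) * [p*4.153157 + (1-p)*0.000000] = 2.158378; exercise = 0.350000; V(2,1) = max -> 2.158378
  V(2,2) = exp(-r*dt) * [p*0.000000 + (1-p)*0.000000] = 0.000000; exercise = 0.000000; V(2,2) = max -> 0.000000
  V(1,0) = exp(-r*dt) * [p*8.501089 + (1-p)*2.158378] = 5.443535; exercise = 4.153157; V(1,0) = max -> 5.443535
  V(1,1) = exp(-r*dt) * [p*2.158378 + (1-p)*0.000000] = 1.121700; exercise = 0.000000; V(1,1) = max -> 1.121700
  V(0,0) = exp(-r*dt) * [p*5.443535 + (1-p)*1.121700] = 3.361958; exercise = 0.350000; V(0,0) = max -> 3.361958


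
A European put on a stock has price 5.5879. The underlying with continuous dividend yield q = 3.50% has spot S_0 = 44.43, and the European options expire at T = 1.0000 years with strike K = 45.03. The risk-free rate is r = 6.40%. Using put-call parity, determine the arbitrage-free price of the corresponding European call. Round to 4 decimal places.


Put-call parity: C - P = S_0 * exp(-qT) - K * exp(-rT).
S_0 * exp(-qT) = 44.4300 * 0.96560542 = 42.90184864
K * exp(-rT) = 45.0300 * 0.93800500 = 42.23836513
C = P + S*exp(-qT) - K*exp(-rT)
C = 5.5879 + 42.90184864 - 42.23836513 = 6.2514

Answer: Call price = 6.2514


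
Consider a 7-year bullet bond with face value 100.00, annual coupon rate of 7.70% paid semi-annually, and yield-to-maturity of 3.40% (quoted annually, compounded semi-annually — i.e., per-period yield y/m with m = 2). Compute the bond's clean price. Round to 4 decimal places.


Coupon per period c = face * coupon_rate / m = 3.850000
Periods per year m = 2; per-period yield y/m = 0.017000
Number of cashflows N = 14
Cashflows (t years, CF_t, discount factor 1/(1+y/m)^(m*t), PV):
  t = 0.5000: CF_t = 3.850000, DF = 0.983284, PV = 3.785644
  t = 1.0000: CF_t = 3.850000, DF = 0.966848, PV = 3.722364
  t = 1.5000: CF_t = 3.850000, DF = 0.950686, PV = 3.660141
  t = 2.0000: CF_t = 3.850000, DF = 0.934795, PV = 3.598959
  t = 2.5000: CF_t = 3.850000, DF = 0.919169, PV = 3.538800
  t = 3.0000: CF_t = 3.850000, DF = 0.903804, PV = 3.479646
  t = 3.5000: CF_t = 3.850000, DF = 0.888696, PV = 3.421480
  t = 4.0000: CF_t = 3.850000, DF = 0.873841, PV = 3.364288
  t = 4.5000: CF_t = 3.850000, DF = 0.859234, PV = 3.308051
  t = 5.0000: CF_t = 3.850000, DF = 0.844871, PV = 3.252754
  t = 5.5000: CF_t = 3.850000, DF = 0.830748, PV = 3.198381
  t = 6.0000: CF_t = 3.850000, DF = 0.816862, PV = 3.144918
  t = 6.5000: CF_t = 3.850000, DF = 0.803207, PV = 3.092348
  t = 7.0000: CF_t = 103.850000, DF = 0.789781, PV = 82.018753
Price P = sum_t PV_t = 126.586526

Answer: Price = 126.5865


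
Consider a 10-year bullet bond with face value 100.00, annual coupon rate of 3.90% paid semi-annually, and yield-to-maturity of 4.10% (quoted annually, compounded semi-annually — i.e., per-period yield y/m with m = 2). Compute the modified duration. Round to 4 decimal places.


Coupon per period c = face * coupon_rate / m = 1.950000
Periods per year m = 2; per-period yield y/m = 0.020500
Number of cashflows N = 20
Cashflows (t years, CF_t, discount factor 1/(1+y/m)^(m*t), PV):
  t = 0.5000: CF_t = 1.950000, DF = 0.979912, PV = 1.910828
  t = 1.0000: CF_t = 1.950000, DF = 0.960227, PV = 1.872443
  t = 1.5000: CF_t = 1.950000, DF = 0.940938, PV = 1.834829
  t = 2.0000: CF_t = 1.950000, DF = 0.922036, PV = 1.797971
  t = 2.5000: CF_t = 1.950000, DF = 0.903514, PV = 1.761853
  t = 3.0000: CF_t = 1.950000, DF = 0.885364, PV = 1.726460
  t = 3.5000: CF_t = 1.950000, DF = 0.867579, PV = 1.691779
  t = 4.0000: CF_t = 1.950000, DF = 0.850151, PV = 1.657794
  t = 4.5000: CF_t = 1.950000, DF = 0.833073, PV = 1.624492
  t = 5.0000: CF_t = 1.950000, DF = 0.816338, PV = 1.591859
  t = 5.5000: CF_t = 1.950000, DF = 0.799939, PV = 1.559881
  t = 6.0000: CF_t = 1.950000, DF = 0.783870, PV = 1.528546
  t = 6.5000: CF_t = 1.950000, DF = 0.768123, PV = 1.497840
  t = 7.0000: CF_t = 1.950000, DF = 0.752693, PV = 1.467751
  t = 7.5000: CF_t = 1.950000, DF = 0.737573, PV = 1.438267
  t = 8.0000: CF_t = 1.950000, DF = 0.722756, PV = 1.409375
  t = 8.5000: CF_t = 1.950000, DF = 0.708237, PV = 1.381063
  t = 9.0000: CF_t = 1.950000, DF = 0.694010, PV = 1.353320
  t = 9.5000: CF_t = 1.950000, DF = 0.680069, PV = 1.326134
  t = 10.0000: CF_t = 101.950000, DF = 0.666407, PV = 67.940236
Price P = sum_t PV_t = 98.372719
First compute Macaulay numerator sum_t t * PV_t:
  t * PV_t at t = 0.5000: 0.955414
  t * PV_t at t = 1.0000: 1.872443
  t * PV_t at t = 1.5000: 2.752243
  t * PV_t at t = 2.0000: 3.595941
  t * PV_t at t = 2.5000: 4.404631
  t * PV_t at t = 3.0000: 5.179380
  t * PV_t at t = 3.5000: 5.921225
  t * PV_t at t = 4.0000: 6.631176
  t * PV_t at t = 4.5000: 7.310213
  t * PV_t at t = 5.0000: 7.959294
  t * PV_t at t = 5.5000: 8.579346
  t * PV_t at t = 6.0000: 9.171276
  t * PV_t at t = 6.5000: 9.735962
  t * PV_t at t = 7.0000: 10.274259
  t * PV_t at t = 7.5000: 10.787001
  t * PV_t at t = 8.0000: 11.274997
  t * PV_t at t = 8.5000: 11.739035
  t * PV_t at t = 9.0000: 12.179879
  t * PV_t at t = 9.5000: 12.598274
  t * PV_t at t = 10.0000: 679.402357
Macaulay duration D = 822.324347 / 98.372719 = 8.359272
Modified duration = D / (1 + y/m) = 8.359272 / (1 + 0.020500) = 8.191350

Answer: Modified duration = 8.1913


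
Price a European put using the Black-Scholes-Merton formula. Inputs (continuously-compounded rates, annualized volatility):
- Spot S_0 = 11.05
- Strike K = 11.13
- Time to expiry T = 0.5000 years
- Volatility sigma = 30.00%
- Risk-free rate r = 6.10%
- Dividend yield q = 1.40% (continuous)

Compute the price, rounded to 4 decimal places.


d1 = (ln(S/K) + (r - q + 0.5*sigma^2) * T) / (sigma * sqrt(T)) = 0.18284020
d2 = d1 - sigma * sqrt(T) = -0.02929184
exp(-rT) = 0.96996043; exp(-qT) = 0.99302444
P = K * exp(-rT) * N(-d2) - S_0 * exp(-qT) * N(-d1)
N(-d1) = 0.42746170; N(-d2) = 0.51168408
P = 11.1300 * 0.96996043 * 0.51168408 - 11.0500 * 0.99302444 * 0.42746170 = 0.8335

Answer: Price = 0.8335


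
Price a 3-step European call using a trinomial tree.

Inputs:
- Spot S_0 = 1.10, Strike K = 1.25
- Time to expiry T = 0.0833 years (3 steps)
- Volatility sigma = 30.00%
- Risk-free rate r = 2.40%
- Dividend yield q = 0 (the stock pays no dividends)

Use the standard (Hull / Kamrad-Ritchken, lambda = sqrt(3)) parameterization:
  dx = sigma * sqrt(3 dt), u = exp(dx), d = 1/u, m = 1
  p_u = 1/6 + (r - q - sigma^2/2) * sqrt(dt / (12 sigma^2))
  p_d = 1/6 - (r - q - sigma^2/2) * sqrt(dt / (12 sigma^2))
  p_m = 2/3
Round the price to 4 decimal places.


dt = T/N = 0.027767; dx = sigma*sqrt(3*dt) = 0.086585
u = exp(dx) = 1.090444; d = 1/u = 0.917057
p_u = 0.163299, p_m = 0.666667, p_d = 0.170034
Discount per step: exp(-r*dt) = 0.999334
Stock lattice S(k, j) with j the centered position index:
  k=0: S(0,+0) = 1.1000
  k=1: S(1,-1) = 1.0088; S(1,+0) = 1.1000; S(1,+1) = 1.1995
  k=2: S(2,-2) = 0.9251; S(2,-1) = 1.0088; S(2,+0) = 1.1000; S(2,+1) = 1.1995; S(2,+2) = 1.3080
  k=3: S(3,-3) = 0.8484; S(3,-2) = 0.9251; S(3,-1) = 1.0088; S(3,+0) = 1.1000; S(3,+1) = 1.1995; S(3,+2) = 1.3080; S(3,+3) = 1.4263
Terminal payoffs V(N, j) = max(S_T - K, 0):
  V(3,-3) = 0.000000; V(3,-2) = 0.000000; V(3,-1) = 0.000000; V(3,+0) = 0.000000; V(3,+1) = 0.000000; V(3,+2) = 0.057976; V(3,+3) = 0.176275
Backward induction: V(k, j) = exp(-r*dt) * [p_u * V(k+1, j+1) + p_m * V(k+1, j) + p_d * V(k+1, j-1)]
  V(2,-2) = exp(-r*dt) * [p_u*0.000000 + p_m*0.000000 + p_d*0.000000] = 0.000000
  V(2,-1) = exp(-r*dt) * [p_u*0.000000 + p_m*0.000000 + p_d*0.000000] = 0.000000
  V(2,+0) = exp(-r*dt) * [p_u*0.000000 + p_m*0.000000 + p_d*0.000000] = 0.000000
  V(2,+1) = exp(-r*dt) * [p_u*0.057976 + p_m*0.000000 + p_d*0.000000] = 0.009461
  V(2,+2) = exp(-r*dt) * [p_u*0.176275 + p_m*0.057976 + p_d*0.000000] = 0.067391
  V(1,-1) = exp(-r*dt) * [p_u*0.000000 + p_m*0.000000 + p_d*0.000000] = 0.000000
  V(1,+0) = exp(-r*dt) * [p_u*0.009461 + p_m*0.000000 + p_d*0.000000] = 0.001544
  V(1,+1) = exp(-r*dt) * [p_u*0.067391 + p_m*0.009461 + p_d*0.000000] = 0.017301
  V(0,+0) = exp(-r*dt) * [p_u*0.017301 + p_m*0.001544 + p_d*0.000000] = 0.003852

Answer: Price = V(0,0) = 0.0039


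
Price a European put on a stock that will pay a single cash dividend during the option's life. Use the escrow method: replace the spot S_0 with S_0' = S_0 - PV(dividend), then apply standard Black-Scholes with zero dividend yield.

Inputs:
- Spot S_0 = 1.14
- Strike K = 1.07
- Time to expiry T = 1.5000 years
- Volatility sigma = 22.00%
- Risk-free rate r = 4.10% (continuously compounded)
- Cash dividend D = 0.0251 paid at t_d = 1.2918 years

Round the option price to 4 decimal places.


Answer: Price = 0.0670

Derivation:
PV(D) = D * exp(-r * t_d) = 0.0251 * 0.94841434 = 0.02380520
S_0' = S_0 - PV(D) = 1.1400 - 0.02380520 = 1.11619480
d1 = (ln(S_0'/K) + (r + sigma^2/2)*T) / (sigma*sqrt(T)) = 0.51983647
d2 = d1 - sigma*sqrt(T) = 0.25039260
exp(-rT) = 0.94035295
N(-d1) = 0.30158878; N(-d2) = 0.40114188
P = K * exp(-rT) * N(-d2) - S_0' * N(-d1) = 1.0700 * 0.94035295 * 0.40114188 - 1.11619480 * 0.30158878 = 0.0670


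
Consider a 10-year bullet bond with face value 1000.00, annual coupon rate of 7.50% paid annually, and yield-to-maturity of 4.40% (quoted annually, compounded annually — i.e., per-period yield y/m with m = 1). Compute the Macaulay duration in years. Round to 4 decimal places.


Answer: Macaulay duration = 7.6776 years

Derivation:
Coupon per period c = face * coupon_rate / m = 75.000000
Periods per year m = 1; per-period yield y/m = 0.044000
Number of cashflows N = 10
Cashflows (t years, CF_t, discount factor 1/(1+y/m)^(m*t), PV):
  t = 1.0000: CF_t = 75.000000, DF = 0.957854, PV = 71.839080
  t = 2.0000: CF_t = 75.000000, DF = 0.917485, PV = 68.811380
  t = 3.0000: CF_t = 75.000000, DF = 0.878817, PV = 65.911283
  t = 4.0000: CF_t = 75.000000, DF = 0.841779, PV = 63.133413
  t = 5.0000: CF_t = 75.000000, DF = 0.806302, PV = 60.472618
  t = 6.0000: CF_t = 75.000000, DF = 0.772320, PV = 57.923964
  t = 7.0000: CF_t = 75.000000, DF = 0.739770, PV = 55.482724
  t = 8.0000: CF_t = 75.000000, DF = 0.708592, PV = 53.144371
  t = 9.0000: CF_t = 75.000000, DF = 0.678728, PV = 50.904570
  t = 10.0000: CF_t = 1075.000000, DF = 0.650122, PV = 698.881392
Price P = sum_t PV_t = 1246.504796
Macaulay numerator sum_t t * PV_t:
  t * PV_t at t = 1.0000: 71.839080
  t * PV_t at t = 2.0000: 137.622760
  t * PV_t at t = 3.0000: 197.733850
  t * PV_t at t = 4.0000: 252.533652
  t * PV_t at t = 5.0000: 302.363090
  t * PV_t at t = 6.0000: 347.543781
  t * PV_t at t = 7.0000: 388.379066
  t * PV_t at t = 8.0000: 425.154971
  t * PV_t at t = 9.0000: 458.141132
  t * PV_t at t = 10.0000: 6988.813924
Macaulay duration D = (sum_t t * PV_t) / P = 9570.125306 / 1246.504796 = 7.677568


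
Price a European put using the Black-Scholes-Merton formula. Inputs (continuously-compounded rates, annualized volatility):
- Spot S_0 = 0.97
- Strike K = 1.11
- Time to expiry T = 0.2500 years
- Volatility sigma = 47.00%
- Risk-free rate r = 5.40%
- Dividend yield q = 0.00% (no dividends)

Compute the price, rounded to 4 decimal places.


d1 = (ln(S/K) + (r - q + 0.5*sigma^2) * T) / (sigma * sqrt(T)) = -0.39875201
d2 = d1 - sigma * sqrt(T) = -0.63375201
exp(-rT) = 0.98659072; exp(-qT) = 1.00000000
P = K * exp(-rT) * N(-d2) - S_0 * exp(-qT) * N(-d1)
N(-d1) = 0.65496203; N(-d2) = 0.73687866
P = 1.1100 * 0.98659072 * 0.73687866 - 0.9700 * 1.00000000 * 0.65496203 = 0.1717

Answer: Price = 0.1717


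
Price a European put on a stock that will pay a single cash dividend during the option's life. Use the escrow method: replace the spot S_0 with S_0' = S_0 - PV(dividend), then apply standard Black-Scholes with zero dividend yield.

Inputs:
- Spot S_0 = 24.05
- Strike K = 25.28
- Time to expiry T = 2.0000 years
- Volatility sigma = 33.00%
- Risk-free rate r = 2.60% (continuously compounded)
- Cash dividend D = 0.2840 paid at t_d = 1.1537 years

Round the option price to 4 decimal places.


Answer: Price = 4.5205

Derivation:
PV(D) = D * exp(-r * t_d) = 0.2840 * 0.97044922 = 0.27560758
S_0' = S_0 - PV(D) = 24.0500 - 0.27560758 = 23.77439242
d1 = (ln(S_0'/K) + (r + sigma^2/2)*T) / (sigma*sqrt(T)) = 0.21319373
d2 = d1 - sigma*sqrt(T) = -0.25349675
exp(-rT) = 0.94932887
N(-d1) = 0.41558793; N(-d2) = 0.60005781
P = K * exp(-rT) * N(-d2) - S_0' * N(-d1) = 25.2800 * 0.94932887 * 0.60005781 - 23.77439242 * 0.41558793 = 4.5205


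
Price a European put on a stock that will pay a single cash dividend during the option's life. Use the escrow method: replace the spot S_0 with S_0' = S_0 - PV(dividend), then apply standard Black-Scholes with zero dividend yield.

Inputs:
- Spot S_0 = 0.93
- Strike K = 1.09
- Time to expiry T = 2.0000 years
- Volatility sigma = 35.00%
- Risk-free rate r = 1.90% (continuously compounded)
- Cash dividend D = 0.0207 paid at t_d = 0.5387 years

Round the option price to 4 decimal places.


Answer: Price = 0.2691

Derivation:
PV(D) = D * exp(-r * t_d) = 0.0207 * 0.98981690 = 0.02048921
S_0' = S_0 - PV(D) = 0.9300 - 0.02048921 = 0.90951079
d1 = (ln(S_0'/K) + (r + sigma^2/2)*T) / (sigma*sqrt(T)) = -0.04146901
d2 = d1 - sigma*sqrt(T) = -0.53644376
exp(-rT) = 0.96271294
N(-d1) = 0.51653900; N(-d2) = 0.70417405
P = K * exp(-rT) * N(-d2) - S_0' * N(-d1) = 1.0900 * 0.96271294 * 0.70417405 - 0.90951079 * 0.51653900 = 0.2691


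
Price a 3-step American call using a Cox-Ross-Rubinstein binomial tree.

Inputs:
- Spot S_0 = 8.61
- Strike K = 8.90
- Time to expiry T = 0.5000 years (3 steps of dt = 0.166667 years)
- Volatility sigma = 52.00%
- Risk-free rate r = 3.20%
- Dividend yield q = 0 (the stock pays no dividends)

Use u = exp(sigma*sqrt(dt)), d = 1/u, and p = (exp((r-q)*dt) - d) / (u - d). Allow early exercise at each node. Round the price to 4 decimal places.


dt = T/N = 0.166667
u = exp(sigma*sqrt(dt)) = 1.236505; d = 1/u = 0.808731
p = (exp((r-q)*dt) - d) / (u - d) = 0.459627
Discount per step: exp(-r*dt) = 0.994681
Stock lattice S(k, i) with i counting down-moves:
  k=0: S(0,0) = 8.6100
  k=1: S(1,0) = 10.6463; S(1,1) = 6.9632
  k=2: S(2,0) = 13.1642; S(2,1) = 8.6100; S(2,2) = 5.6313
  k=3: S(3,0) = 16.2776; S(3,1) = 10.6463; S(3,2) = 6.9632; S(3,3) = 4.5542
Terminal payoffs V(N, i) = max(S_T - K, 0):
  V(3,0) = 7.377628; V(3,1) = 1.746311; V(3,2) = 0.000000; V(3,3) = 0.000000
Backward induction: V(k, i) = exp(-r*dt) * [p * V(k+1, i) + (1-p) * V(k+1, i+1)]; then take max(V_cont, immediate exercise) for American.
  V(2,0) = exp(-r*dt) * [p*7.377628 + (1-p)*1.746311] = 4.311560; exercise = 4.264220; V(2,0) = max -> 4.311560
  V(2,1) = exp(-r*dt) * [p*1.746311 + (1-p)*0.000000] = 0.798382; exercise = 0.000000; V(2,1) = max -> 0.798382
  V(2,2) = exp(-r*dt) * [p*0.000000 + (1-p)*0.000000] = 0.000000; exercise = 0.000000; V(2,2) = max -> 0.000000
  V(1,0) = exp(-r*dt) * [p*4.311560 + (1-p)*0.798382] = 2.400298; exercise = 1.746311; V(1,0) = max -> 2.400298
  V(1,1) = exp(-r*dt) * [p*0.798382 + (1-p)*0.000000] = 0.365006; exercise = 0.000000; V(1,1) = max -> 0.365006
  V(0,0) = exp(-r*dt) * [p*2.400298 + (1-p)*0.365006] = 1.293564; exercise = 0.000000; V(0,0) = max -> 1.293564

Answer: Price = V(0,0) = 1.2936


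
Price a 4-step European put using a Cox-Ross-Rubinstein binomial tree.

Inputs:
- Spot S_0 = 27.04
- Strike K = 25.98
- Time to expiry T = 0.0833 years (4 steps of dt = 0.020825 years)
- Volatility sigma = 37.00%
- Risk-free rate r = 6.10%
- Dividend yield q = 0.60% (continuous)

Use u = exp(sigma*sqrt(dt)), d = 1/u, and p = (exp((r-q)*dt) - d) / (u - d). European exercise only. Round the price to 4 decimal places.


Answer: Price = V(0,0) = 0.6848

Derivation:
dt = T/N = 0.020825
u = exp(sigma*sqrt(dt)) = 1.054845; d = 1/u = 0.948006
p = (exp((r-q)*dt) - d) / (u - d) = 0.497381
Discount per step: exp(-r*dt) = 0.998730
Stock lattice S(k, i) with i counting down-moves:
  k=0: S(0,0) = 27.0400
  k=1: S(1,0) = 28.5230; S(1,1) = 25.6341
  k=2: S(2,0) = 30.0874; S(2,1) = 27.0400; S(2,2) = 24.3013
  k=3: S(3,0) = 31.7375; S(3,1) = 28.5230; S(3,2) = 25.6341; S(3,3) = 23.0378
  k=4: S(4,0) = 33.4782; S(4,1) = 30.0874; S(4,2) = 27.0400; S(4,3) = 24.3013; S(4,4) = 21.8399
Terminal payoffs V(N, i) = max(K - S_T, 0):
  V(4,0) = 0.000000; V(4,1) = 0.000000; V(4,2) = 0.000000; V(4,3) = 1.678725; V(4,4) = 4.140061
Backward induction: V(k, i) = exp(-r*dt) * [p * V(k+1, i) + (1-p) * V(k+1, i+1)].
  V(3,0) = exp(-r*dt) * [p*0.000000 + (1-p)*0.000000] = 0.000000
  V(3,1) = exp(-r*dt) * [p*0.000000 + (1-p)*0.000000] = 0.000000
  V(3,2) = exp(-r*dt) * [p*0.000000 + (1-p)*1.678725] = 0.842687
  V(3,3) = exp(-r*dt) * [p*1.678725 + (1-p)*4.140061] = 2.912137
  V(2,0) = exp(-r*dt) * [p*0.000000 + (1-p)*0.000000] = 0.000000
  V(2,1) = exp(-r*dt) * [p*0.000000 + (1-p)*0.842687] = 0.423013
  V(2,2) = exp(-r*dt) * [p*0.842687 + (1-p)*2.912137] = 1.880441
  V(1,0) = exp(-r*dt) * [p*0.000000 + (1-p)*0.423013] = 0.212344
  V(1,1) = exp(-r*dt) * [p*0.423013 + (1-p)*1.880441] = 1.154076
  V(0,0) = exp(-r*dt) * [p*0.212344 + (1-p)*1.154076] = 0.684806


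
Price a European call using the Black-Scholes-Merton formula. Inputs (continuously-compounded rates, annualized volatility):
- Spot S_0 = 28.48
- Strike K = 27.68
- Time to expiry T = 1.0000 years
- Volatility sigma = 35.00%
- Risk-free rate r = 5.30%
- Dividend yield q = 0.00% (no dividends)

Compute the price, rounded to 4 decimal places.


Answer: Price = 5.0175

Derivation:
d1 = (ln(S/K) + (r - q + 0.5*sigma^2) * T) / (sigma * sqrt(T)) = 0.40783416
d2 = d1 - sigma * sqrt(T) = 0.05783416
exp(-rT) = 0.94838001; exp(-qT) = 1.00000000
C = S_0 * exp(-qT) * N(d1) - K * exp(-rT) * N(d2)
N(d1) = 0.65830228; N(d2) = 0.52305964
C = 28.4800 * 1.00000000 * 0.65830228 - 27.6800 * 0.94838001 * 0.52305964 = 5.0175


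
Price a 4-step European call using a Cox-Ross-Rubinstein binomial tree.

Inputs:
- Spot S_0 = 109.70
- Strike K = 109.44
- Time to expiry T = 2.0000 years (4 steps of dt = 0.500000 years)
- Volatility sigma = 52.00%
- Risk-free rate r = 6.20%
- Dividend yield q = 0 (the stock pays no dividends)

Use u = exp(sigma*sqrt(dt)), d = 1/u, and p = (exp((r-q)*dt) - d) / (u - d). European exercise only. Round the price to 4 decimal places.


Answer: Price = V(0,0) = 34.7798

Derivation:
dt = T/N = 0.500000
u = exp(sigma*sqrt(dt)) = 1.444402; d = 1/u = 0.692328
p = (exp((r-q)*dt) - d) / (u - d) = 0.450963
Discount per step: exp(-r*dt) = 0.969476
Stock lattice S(k, i) with i counting down-moves:
  k=0: S(0,0) = 109.7000
  k=1: S(1,0) = 158.4509; S(1,1) = 75.9484
  k=2: S(2,0) = 228.8669; S(2,1) = 109.7000; S(2,2) = 52.5812
  k=3: S(3,0) = 330.5758; S(3,1) = 158.4509; S(3,2) = 75.9484; S(3,3) = 36.4034
  k=4: S(4,0) = 477.4844; S(4,1) = 228.8669; S(4,2) = 109.7000; S(4,3) = 52.5812; S(4,4) = 25.2031
Terminal payoffs V(N, i) = max(S_T - K, 0):
  V(4,0) = 368.044392; V(4,1) = 119.426856; V(4,2) = 0.260000; V(4,3) = 0.000000; V(4,4) = 0.000000
Backward induction: V(k, i) = exp(-r*dt) * [p * V(k+1, i) + (1-p) * V(k+1, i+1)].
  V(3,0) = exp(-r*dt) * [p*368.044392 + (1-p)*119.426856] = 224.476381
  V(3,1) = exp(-r*dt) * [p*119.426856 + (1-p)*0.260000] = 52.351513
  V(3,2) = exp(-r*dt) * [p*0.260000 + (1-p)*0.000000] = 0.113671
  V(3,3) = exp(-r*dt) * [p*0.000000 + (1-p)*0.000000] = 0.000000
  V(2,0) = exp(-r*dt) * [p*224.476381 + (1-p)*52.351513] = 126.006073
  V(2,1) = exp(-r*dt) * [p*52.351513 + (1-p)*0.113671] = 22.948455
  V(2,2) = exp(-r*dt) * [p*0.113671 + (1-p)*0.000000] = 0.049697
  V(1,0) = exp(-r*dt) * [p*126.006073 + (1-p)*22.948455] = 67.304498
  V(1,1) = exp(-r*dt) * [p*22.948455 + (1-p)*0.049697] = 10.059459
  V(0,0) = exp(-r*dt) * [p*67.304498 + (1-p)*10.059459] = 34.779787


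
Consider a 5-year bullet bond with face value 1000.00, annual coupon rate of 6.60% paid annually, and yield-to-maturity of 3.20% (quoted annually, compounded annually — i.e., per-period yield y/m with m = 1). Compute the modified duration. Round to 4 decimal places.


Coupon per period c = face * coupon_rate / m = 66.000000
Periods per year m = 1; per-period yield y/m = 0.032000
Number of cashflows N = 5
Cashflows (t years, CF_t, discount factor 1/(1+y/m)^(m*t), PV):
  t = 1.0000: CF_t = 66.000000, DF = 0.968992, PV = 63.953488
  t = 2.0000: CF_t = 66.000000, DF = 0.938946, PV = 61.970434
  t = 3.0000: CF_t = 66.000000, DF = 0.909831, PV = 60.048871
  t = 4.0000: CF_t = 66.000000, DF = 0.881620, PV = 58.186890
  t = 5.0000: CF_t = 1066.000000, DF = 0.854283, PV = 910.665153
Price P = sum_t PV_t = 1154.824836
First compute Macaulay numerator sum_t t * PV_t:
  t * PV_t at t = 1.0000: 63.953488
  t * PV_t at t = 2.0000: 123.940869
  t * PV_t at t = 3.0000: 180.146612
  t * PV_t at t = 4.0000: 232.747561
  t * PV_t at t = 5.0000: 4553.325763
Macaulay duration D = 5154.114293 / 1154.824836 = 4.463113
Modified duration = D / (1 + y/m) = 4.463113 / (1 + 0.032000) = 4.324722

Answer: Modified duration = 4.3247


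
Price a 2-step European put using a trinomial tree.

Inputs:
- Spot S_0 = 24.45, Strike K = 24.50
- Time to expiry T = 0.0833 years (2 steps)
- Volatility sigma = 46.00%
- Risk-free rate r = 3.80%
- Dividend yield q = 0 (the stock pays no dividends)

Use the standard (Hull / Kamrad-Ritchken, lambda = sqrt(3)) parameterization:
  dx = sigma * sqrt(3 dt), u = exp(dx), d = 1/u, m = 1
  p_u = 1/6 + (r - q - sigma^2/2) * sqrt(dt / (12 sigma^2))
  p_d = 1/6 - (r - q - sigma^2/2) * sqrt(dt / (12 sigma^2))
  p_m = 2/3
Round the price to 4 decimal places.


dt = T/N = 0.041650; dx = sigma*sqrt(3*dt) = 0.162602
u = exp(dx) = 1.176568; d = 1/u = 0.849929
p_u = 0.157983, p_m = 0.666667, p_d = 0.175350
Discount per step: exp(-r*dt) = 0.998419
Stock lattice S(k, j) with j the centered position index:
  k=0: S(0,+0) = 24.4500
  k=1: S(1,-1) = 20.7808; S(1,+0) = 24.4500; S(1,+1) = 28.7671
  k=2: S(2,-2) = 17.6622; S(2,-1) = 20.7808; S(2,+0) = 24.4500; S(2,+1) = 28.7671; S(2,+2) = 33.8465
Terminal payoffs V(N, j) = max(K - S_T, 0):
  V(2,-2) = 6.837811; V(2,-1) = 3.719227; V(2,+0) = 0.050000; V(2,+1) = 0.000000; V(2,+2) = 0.000000
Backward induction: V(k, j) = exp(-r*dt) * [p_u * V(k+1, j+1) + p_m * V(k+1, j) + p_d * V(k+1, j-1)]
  V(1,-1) = exp(-r*dt) * [p_u*0.050000 + p_m*3.719227 + p_d*6.837811] = 3.680564
  V(1,+0) = exp(-r*dt) * [p_u*0.000000 + p_m*0.050000 + p_d*3.719227] = 0.684416
  V(1,+1) = exp(-r*dt) * [p_u*0.000000 + p_m*0.000000 + p_d*0.050000] = 0.008754
  V(0,+0) = exp(-r*dt) * [p_u*0.008754 + p_m*0.684416 + p_d*3.680564] = 1.101303

Answer: Price = V(0,0) = 1.1013


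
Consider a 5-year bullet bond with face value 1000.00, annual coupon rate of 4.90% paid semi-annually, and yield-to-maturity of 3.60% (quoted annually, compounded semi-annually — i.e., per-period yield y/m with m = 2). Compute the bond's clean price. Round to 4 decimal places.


Coupon per period c = face * coupon_rate / m = 24.500000
Periods per year m = 2; per-period yield y/m = 0.018000
Number of cashflows N = 10
Cashflows (t years, CF_t, discount factor 1/(1+y/m)^(m*t), PV):
  t = 0.5000: CF_t = 24.500000, DF = 0.982318, PV = 24.066798
  t = 1.0000: CF_t = 24.500000, DF = 0.964949, PV = 23.641255
  t = 1.5000: CF_t = 24.500000, DF = 0.947887, PV = 23.223237
  t = 2.0000: CF_t = 24.500000, DF = 0.931127, PV = 22.812610
  t = 2.5000: CF_t = 24.500000, DF = 0.914663, PV = 22.409243
  t = 3.0000: CF_t = 24.500000, DF = 0.898490, PV = 22.013009
  t = 3.5000: CF_t = 24.500000, DF = 0.882603, PV = 21.623781
  t = 4.0000: CF_t = 24.500000, DF = 0.866997, PV = 21.241435
  t = 4.5000: CF_t = 24.500000, DF = 0.851667, PV = 20.865850
  t = 5.0000: CF_t = 1024.500000, DF = 0.836608, PV = 857.105304
Price P = sum_t PV_t = 1059.002523

Answer: Price = 1059.0025


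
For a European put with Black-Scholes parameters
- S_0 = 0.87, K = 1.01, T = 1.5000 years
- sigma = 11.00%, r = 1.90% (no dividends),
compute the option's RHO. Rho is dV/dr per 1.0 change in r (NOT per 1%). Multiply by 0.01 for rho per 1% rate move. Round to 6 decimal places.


d1 = -0.8286504902; d2 = -0.9633724261
phi(d1) = 0.2830110459; exp(-qT) = 1.0000000000; exp(-rT) = 0.9719022941
N(-d2) = 0.8323196706
Rho = -K*T*exp(-rT)*N(-d2) = -1.0100 * 1.5000 * 0.9719022941 * 0.8323196706 = -1.225534

Answer: Rho = -1.225534


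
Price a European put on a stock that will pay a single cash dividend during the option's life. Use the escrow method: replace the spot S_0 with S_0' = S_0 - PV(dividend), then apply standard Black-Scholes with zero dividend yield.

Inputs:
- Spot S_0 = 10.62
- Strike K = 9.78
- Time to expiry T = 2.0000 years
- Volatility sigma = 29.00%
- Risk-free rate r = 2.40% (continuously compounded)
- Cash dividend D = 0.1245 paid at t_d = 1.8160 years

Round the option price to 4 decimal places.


Answer: Price = 1.0872

Derivation:
PV(D) = D * exp(-r * t_d) = 0.1245 * 0.95735213 = 0.11919034
S_0' = S_0 - PV(D) = 10.6200 - 0.11919034 = 10.50080966
d1 = (ln(S_0'/K) + (r + sigma^2/2)*T) / (sigma*sqrt(T)) = 0.49549381
d2 = d1 - sigma*sqrt(T) = 0.08537188
exp(-rT) = 0.95313379
N(-d1) = 0.31012579; N(-d2) = 0.46598287
P = K * exp(-rT) * N(-d2) - S_0' * N(-d1) = 9.7800 * 0.95313379 * 0.46598287 - 10.50080966 * 0.31012579 = 1.0872


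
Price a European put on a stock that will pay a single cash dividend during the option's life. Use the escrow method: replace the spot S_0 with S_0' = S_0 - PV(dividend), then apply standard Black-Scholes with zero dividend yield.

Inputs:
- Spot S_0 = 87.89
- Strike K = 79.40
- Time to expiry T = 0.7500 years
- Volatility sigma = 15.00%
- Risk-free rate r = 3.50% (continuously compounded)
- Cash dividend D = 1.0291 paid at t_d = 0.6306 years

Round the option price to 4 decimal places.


Answer: Price = 1.0771

Derivation:
PV(D) = D * exp(-r * t_d) = 1.0291 * 0.97817078 = 1.00663555
S_0' = S_0 - PV(D) = 87.8900 - 1.00663555 = 86.88336445
d1 = (ln(S_0'/K) + (r + sigma^2/2)*T) / (sigma*sqrt(T)) = 0.96036992
d2 = d1 - sigma*sqrt(T) = 0.83046611
exp(-rT) = 0.97409154
N(-d1) = 0.16843454; N(-d2) = 0.20313765
P = K * exp(-rT) * N(-d2) - S_0' * N(-d1) = 79.4000 * 0.97409154 * 0.20313765 - 86.88336445 * 0.16843454 = 1.0771
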